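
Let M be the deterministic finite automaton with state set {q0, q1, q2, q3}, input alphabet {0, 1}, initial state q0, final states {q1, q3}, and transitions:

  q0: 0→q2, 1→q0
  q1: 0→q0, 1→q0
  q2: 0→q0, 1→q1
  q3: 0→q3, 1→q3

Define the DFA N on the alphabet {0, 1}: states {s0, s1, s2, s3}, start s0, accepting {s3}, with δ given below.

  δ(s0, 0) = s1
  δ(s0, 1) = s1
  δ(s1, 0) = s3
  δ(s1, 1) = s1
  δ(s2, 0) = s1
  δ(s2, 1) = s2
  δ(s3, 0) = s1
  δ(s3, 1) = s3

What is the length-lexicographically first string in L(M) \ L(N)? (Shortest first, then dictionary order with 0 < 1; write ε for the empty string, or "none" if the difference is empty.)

The string 01 is accepted by M but not by N.
No shorter string lies in the difference, and 01 is the lexicographically first length-2 string in L(M) \ L(N).

01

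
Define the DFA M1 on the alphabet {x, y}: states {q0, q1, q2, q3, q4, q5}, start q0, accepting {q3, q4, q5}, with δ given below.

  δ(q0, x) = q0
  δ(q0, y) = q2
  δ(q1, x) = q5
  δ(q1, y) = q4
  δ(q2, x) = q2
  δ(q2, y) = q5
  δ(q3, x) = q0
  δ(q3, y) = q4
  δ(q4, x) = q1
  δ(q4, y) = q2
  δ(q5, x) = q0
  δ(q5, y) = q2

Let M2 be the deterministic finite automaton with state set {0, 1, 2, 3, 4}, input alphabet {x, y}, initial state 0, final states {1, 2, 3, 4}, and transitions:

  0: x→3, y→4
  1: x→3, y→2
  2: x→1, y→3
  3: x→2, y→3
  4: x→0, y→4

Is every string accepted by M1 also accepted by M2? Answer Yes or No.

Exploring the product automaton M1 × M2 from the start pair (q0, 0), following both machines on each input symbol, reaches 12 state pairs: (q0, 0), (q0, 3), (q2, 4), (q0, 2), (q2, 3), (q2, 0), (q5, 4), (q0, 1), (q2, 2), (q5, 3), (q2, 1), (q5, 2).
M1 accepts in {q3, q4, q5} and M2 accepts in {1, 2, 3, 4}. The reachable pairs whose M1-component is accepting are (q5, 4), (q5, 3), (q5, 2); in each of them the M2-component is accepting too, so the product for L(M1) \ L(M2) (M1-component accepting, M2-component rejecting) has no reachable accepting pair and the difference is empty.
Hence every string in L(M1) is also in L(M2).

Yes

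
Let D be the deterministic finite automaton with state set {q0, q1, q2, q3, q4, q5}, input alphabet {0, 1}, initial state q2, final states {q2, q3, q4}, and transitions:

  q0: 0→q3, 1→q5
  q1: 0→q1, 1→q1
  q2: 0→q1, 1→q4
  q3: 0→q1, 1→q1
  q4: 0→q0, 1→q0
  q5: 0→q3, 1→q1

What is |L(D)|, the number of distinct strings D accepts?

The useful subgraph on states {q0, q2, q3, q4, q5} is acyclic, so L(D) is finite; the longest accepting path visits 5 useful states, giving maximum string length 4.
Counting accepting paths from q2 by length: 1 of length 0, 1 of length 1, 2 of length 3, 2 of length 4. Total 6.

6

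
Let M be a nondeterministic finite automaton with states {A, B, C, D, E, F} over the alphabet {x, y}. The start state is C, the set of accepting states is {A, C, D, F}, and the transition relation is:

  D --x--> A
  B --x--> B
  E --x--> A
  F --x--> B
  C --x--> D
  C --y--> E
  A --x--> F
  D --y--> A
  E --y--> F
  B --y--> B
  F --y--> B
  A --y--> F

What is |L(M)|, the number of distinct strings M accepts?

12

The useful subgraph on states {A, C, D, E, F} is acyclic, so L(M) is finite; the longest accepting path visits 4 useful states, giving maximum string length 3.
Counting accepting paths from C by length: 1 of length 0, 1 of length 1, 4 of length 2, 6 of length 3. Total 12.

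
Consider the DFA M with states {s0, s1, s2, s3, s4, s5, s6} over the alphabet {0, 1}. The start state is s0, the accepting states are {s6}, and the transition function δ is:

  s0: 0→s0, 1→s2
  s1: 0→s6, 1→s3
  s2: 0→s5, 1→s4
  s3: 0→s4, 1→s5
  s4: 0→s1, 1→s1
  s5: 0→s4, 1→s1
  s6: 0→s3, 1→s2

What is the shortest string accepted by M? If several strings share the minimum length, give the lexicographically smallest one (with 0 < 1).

1010

A breadth-first search from s0 reaches an accepting state first via the path s0 → s2 → s5 → s1 → s6 on input 1010.
No string of length < 4 is accepted (BFS exhausts all shorter strings without reaching an accepting state), and 1010 is the lexicographically least accepting string of length 4.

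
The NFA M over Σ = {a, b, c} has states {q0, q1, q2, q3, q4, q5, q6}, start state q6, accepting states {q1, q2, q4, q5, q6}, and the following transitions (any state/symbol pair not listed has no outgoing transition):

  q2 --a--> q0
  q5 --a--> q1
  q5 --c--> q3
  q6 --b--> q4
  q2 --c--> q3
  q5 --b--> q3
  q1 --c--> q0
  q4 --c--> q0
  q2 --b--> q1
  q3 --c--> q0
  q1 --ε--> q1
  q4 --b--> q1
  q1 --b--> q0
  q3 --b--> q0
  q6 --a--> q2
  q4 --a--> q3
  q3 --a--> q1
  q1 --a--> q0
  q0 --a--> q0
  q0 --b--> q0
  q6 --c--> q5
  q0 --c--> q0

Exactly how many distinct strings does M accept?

11

The useful subgraph on states {q1, q2, q3, q4, q5, q6} is acyclic, so L(M) is finite; the longest accepting path visits 4 useful states, giving maximum string length 3.
Counting accepting paths from q6 by length: 1 of length 0, 3 of length 1, 3 of length 2, 4 of length 3. Total 11.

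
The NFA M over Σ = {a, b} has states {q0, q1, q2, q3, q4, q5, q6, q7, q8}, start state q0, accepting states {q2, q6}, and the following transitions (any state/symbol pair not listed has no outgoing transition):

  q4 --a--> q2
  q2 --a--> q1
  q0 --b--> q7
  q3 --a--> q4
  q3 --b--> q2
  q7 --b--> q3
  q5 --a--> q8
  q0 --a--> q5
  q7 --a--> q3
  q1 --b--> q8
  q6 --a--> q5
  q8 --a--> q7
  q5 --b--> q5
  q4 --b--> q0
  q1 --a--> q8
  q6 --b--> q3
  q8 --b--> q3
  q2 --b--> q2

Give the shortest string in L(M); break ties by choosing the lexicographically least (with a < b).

A breadth-first search from q0 reaches an accepting state first via the path q0 → q7 → q3 → q2 on input bab.
No string of length < 3 is accepted (BFS exhausts all shorter strings without reaching an accepting state), and bab is the lexicographically least accepting string of length 3.

bab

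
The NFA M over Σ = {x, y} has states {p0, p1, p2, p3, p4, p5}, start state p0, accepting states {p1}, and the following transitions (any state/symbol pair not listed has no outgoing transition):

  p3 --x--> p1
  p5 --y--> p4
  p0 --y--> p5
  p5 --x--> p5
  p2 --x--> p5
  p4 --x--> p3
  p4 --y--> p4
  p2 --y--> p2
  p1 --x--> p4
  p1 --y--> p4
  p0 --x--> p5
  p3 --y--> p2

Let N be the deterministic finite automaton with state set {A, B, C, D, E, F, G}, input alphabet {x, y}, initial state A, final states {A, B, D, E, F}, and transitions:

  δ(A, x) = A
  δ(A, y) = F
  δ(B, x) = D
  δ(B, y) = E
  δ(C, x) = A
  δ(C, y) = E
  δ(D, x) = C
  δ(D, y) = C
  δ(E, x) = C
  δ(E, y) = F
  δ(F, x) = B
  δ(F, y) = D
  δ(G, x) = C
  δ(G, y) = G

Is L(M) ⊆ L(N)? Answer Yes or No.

Yes

Exploring the product automaton M × N from the start pair (p0, A), following both machines on each input symbol, reaches 20 state pairs: (p0, A), (p5, A), (p5, F), (p4, F), (p5, B), (p4, D), (p3, B), (p5, D), (p4, E), (p3, C), (p4, C), (p1, D), (p2, E), (p5, C), (p1, A), (p3, A), (p2, F), (p4, A), (p2, D), (p2, C).
M accepts in {p1} and N accepts in {A, B, D, E, F}. The reachable pairs whose M-component is accepting are (p1, D), (p1, A); in each of them the N-component is accepting too, so the product for L(M) \ L(N) (M-component accepting, N-component rejecting) has no reachable accepting pair and the difference is empty.
Hence every string in L(M) is also in L(N).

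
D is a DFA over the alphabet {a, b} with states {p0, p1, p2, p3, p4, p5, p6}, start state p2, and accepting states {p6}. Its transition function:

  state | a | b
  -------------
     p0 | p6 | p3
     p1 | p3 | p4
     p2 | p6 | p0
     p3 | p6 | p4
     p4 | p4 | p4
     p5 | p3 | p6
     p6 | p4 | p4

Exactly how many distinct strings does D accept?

The useful subgraph on states {p0, p2, p3, p6} is acyclic, so L(D) is finite; the longest accepting path visits 4 useful states, giving maximum string length 3.
Counting accepting paths from p2 by length: 1 of length 1, 1 of length 2, 1 of length 3. Total 3.

3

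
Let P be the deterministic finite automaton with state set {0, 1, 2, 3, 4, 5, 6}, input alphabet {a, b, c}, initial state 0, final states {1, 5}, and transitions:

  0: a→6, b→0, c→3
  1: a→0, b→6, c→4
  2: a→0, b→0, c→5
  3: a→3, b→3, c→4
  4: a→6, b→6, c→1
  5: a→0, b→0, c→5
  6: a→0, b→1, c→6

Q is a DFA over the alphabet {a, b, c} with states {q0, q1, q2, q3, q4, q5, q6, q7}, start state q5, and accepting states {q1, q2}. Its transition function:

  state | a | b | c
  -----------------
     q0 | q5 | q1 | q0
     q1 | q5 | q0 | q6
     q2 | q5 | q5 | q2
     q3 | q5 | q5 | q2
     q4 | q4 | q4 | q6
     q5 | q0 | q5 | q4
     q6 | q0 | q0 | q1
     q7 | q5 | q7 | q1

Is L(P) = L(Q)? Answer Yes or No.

Exploring the product automaton P × Q from the start pair (0, q5), following both machines on each input symbol, reaches 5 state pairs: (0, q5), (6, q0), (3, q4), (1, q1), (4, q6).
P accepts in {1, 5} and Q accepts in {q1, q2}. In every reachable pair the two components are either both accepting — (1, q1) — or both non-accepting, so no string is accepted by exactly one of the machines: L(P) \ L(Q) and L(Q) \ L(P) are both empty.
Hence every string is accepted by P iff it is accepted by Q, and the two languages coincide.

Yes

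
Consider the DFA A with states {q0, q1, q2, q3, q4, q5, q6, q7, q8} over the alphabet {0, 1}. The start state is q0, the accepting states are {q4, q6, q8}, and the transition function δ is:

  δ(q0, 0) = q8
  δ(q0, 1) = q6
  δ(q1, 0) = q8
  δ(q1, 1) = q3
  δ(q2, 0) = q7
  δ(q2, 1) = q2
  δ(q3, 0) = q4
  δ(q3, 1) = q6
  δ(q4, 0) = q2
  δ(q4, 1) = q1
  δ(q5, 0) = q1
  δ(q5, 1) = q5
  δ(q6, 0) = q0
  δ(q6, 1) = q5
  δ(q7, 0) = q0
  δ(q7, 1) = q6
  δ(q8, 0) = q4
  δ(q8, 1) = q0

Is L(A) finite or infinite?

State q0 is reachable from the start and can reach an accepting state, and it lies on the cycle q0 → q8 → q0.
Traversing that cycle any number of times yields accepted strings of unbounded length, so the language is infinite.

infinite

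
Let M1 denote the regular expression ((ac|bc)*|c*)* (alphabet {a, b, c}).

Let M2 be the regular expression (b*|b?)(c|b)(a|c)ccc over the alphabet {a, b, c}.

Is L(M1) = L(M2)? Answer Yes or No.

The empty string ε is accepted by M1 but rejected by M2.
So L(M1) ≠ L(M2).

No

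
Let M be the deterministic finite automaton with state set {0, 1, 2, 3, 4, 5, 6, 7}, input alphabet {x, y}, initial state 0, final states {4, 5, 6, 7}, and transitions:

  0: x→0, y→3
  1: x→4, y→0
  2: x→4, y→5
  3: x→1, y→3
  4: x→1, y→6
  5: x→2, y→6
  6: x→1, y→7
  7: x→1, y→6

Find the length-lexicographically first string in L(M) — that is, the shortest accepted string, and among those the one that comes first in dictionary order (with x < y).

yxx

A breadth-first search from 0 reaches an accepting state first via the path 0 → 3 → 1 → 4 on input yxx.
No string of length < 3 is accepted (BFS exhausts all shorter strings without reaching an accepting state), and yxx is the lexicographically least accepting string of length 3.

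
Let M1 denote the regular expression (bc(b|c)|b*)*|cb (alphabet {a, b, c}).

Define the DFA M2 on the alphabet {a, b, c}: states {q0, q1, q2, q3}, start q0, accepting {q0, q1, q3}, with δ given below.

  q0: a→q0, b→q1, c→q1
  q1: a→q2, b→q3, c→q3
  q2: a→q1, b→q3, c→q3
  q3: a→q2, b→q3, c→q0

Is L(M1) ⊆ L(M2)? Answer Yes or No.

Converting the expression M1 to a DFA (subset construction, then merging equivalent states) gives the minimal DFA with states {r0, r1, r2, r3, r4, r5, r6}, start state r0, accepting states {r0, r2, r5, r6} and transitions r0: a→r1, b→r2, c→r3; r1: a→r1, b→r1, c→r1; r2: a→r1, b→r2, c→r4; r3: a→r1, b→r5, c→r1; r4: a→r1, b→r6, c→r6; r5: a→r1, b→r1, c→r1; r6: a→r1, b→r2, c→r1.
Exploring the product automaton M1 × M2 from the start pair (r0, q0), following both machines on each input symbol, reaches 14 state pairs: (r0, q0), (r1, q0), (r2, q1), (r3, q1), (r1, q1), (r1, q2), (r2, q3), (r4, q3), (r5, q3), (r1, q3), (r4, q0), (r6, q3), (r6, q0), (r6, q1).
M1 accepts in {r0, r2, r5, r6} and M2 accepts in {q0, q1, q3}. The reachable pairs whose M1-component is accepting are (r0, q0), (r2, q1), (r2, q3), (r5, q3), (r6, q3), (r6, q0), (r6, q1); in each of them the M2-component is accepting too, so the product for L(M1) \ L(M2) (M1-component accepting, M2-component rejecting) has no reachable accepting pair and the difference is empty.
Hence every string in L(M1) is also in L(M2).

Yes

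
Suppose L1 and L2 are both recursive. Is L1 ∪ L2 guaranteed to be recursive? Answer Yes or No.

Run a decider for L₁ and then a decider for L₂ on the input and accept if either accepts; both sub-runs halt, so this is again a decider.
So the recursive languages are closed under union.

Yes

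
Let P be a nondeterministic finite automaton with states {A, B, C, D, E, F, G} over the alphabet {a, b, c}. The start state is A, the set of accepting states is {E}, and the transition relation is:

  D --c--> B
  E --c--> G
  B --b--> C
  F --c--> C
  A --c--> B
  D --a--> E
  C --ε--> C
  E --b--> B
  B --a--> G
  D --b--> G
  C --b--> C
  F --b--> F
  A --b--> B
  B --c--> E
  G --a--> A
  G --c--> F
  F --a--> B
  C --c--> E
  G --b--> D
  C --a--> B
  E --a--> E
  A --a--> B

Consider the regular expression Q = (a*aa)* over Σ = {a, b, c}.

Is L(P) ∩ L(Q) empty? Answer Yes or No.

Converting the expression Q to a DFA (subset construction, then merging equivalent states) gives the minimal DFA with states {q0, q1, q2, q3}, start state q0, accepting states {q0, q3} and transitions q0: a→q1, b→q2, c→q2; q1: a→q3, b→q2, c→q2; q2: a→q2, b→q2, c→q2; q3: a→q3, b→q2, c→q2.
Exploring the product automaton P × Q from the start pair (A, q0), following both machines on each input symbol, reaches 12 state pairs: (A, q0), (B, q1), (B, q2), (G, q3), (C, q2), (E, q2), (G, q2), (A, q3), (D, q2), (F, q2), (A, q2), (B, q3).
P accepts in {E} and Q accepts in {q0, q3}; no reachable pair has both components accepting, so no string drives both machines to acceptance simultaneously and L(P) ∩ L(Q) = ∅.
So no string is accepted by both, and the intersection is empty.

Yes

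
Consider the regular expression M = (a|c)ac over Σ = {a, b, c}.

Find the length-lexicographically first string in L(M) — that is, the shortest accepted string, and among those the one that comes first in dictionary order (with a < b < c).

aac

By inspection of the expression, no string of length less than 3 matches, and aac is the lexicographically first match of length 3.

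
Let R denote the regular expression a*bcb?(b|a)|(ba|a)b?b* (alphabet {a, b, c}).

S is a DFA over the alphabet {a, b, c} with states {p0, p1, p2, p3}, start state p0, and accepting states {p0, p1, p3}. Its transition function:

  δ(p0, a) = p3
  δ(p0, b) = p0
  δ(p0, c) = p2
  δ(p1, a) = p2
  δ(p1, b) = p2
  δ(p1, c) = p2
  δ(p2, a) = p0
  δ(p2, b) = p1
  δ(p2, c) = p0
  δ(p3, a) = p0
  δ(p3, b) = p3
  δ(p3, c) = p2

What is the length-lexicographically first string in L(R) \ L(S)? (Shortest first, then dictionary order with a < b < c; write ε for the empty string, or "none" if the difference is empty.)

bcba

The string bcba is accepted by R but not by S.
No shorter string lies in the difference, and bcba is the lexicographically first length-4 string in L(R) \ L(S).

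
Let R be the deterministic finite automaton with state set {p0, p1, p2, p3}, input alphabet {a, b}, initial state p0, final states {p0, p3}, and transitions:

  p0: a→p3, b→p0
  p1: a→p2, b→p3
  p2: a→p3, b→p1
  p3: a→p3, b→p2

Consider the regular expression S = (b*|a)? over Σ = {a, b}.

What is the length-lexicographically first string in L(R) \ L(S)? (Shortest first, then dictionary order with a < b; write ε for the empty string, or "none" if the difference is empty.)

aa

The string aa is accepted by R but not by S.
No shorter string lies in the difference, and aa is the lexicographically first length-2 string in L(R) \ L(S).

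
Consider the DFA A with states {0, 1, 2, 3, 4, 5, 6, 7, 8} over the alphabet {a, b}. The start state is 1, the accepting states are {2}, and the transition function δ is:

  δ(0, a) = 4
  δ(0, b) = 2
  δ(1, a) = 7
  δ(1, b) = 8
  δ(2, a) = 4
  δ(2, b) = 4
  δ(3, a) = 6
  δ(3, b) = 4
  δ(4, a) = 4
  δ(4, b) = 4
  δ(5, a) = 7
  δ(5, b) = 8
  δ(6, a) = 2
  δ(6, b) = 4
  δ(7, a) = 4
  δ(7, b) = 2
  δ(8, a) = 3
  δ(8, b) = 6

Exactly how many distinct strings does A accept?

The useful subgraph on states {1, 2, 3, 6, 7, 8} is acyclic, so L(A) is finite; the longest accepting path visits 5 useful states, giving maximum string length 4.
Counting accepting paths from 1 by length: 1 of length 2, 1 of length 3, 1 of length 4. Total 3.

3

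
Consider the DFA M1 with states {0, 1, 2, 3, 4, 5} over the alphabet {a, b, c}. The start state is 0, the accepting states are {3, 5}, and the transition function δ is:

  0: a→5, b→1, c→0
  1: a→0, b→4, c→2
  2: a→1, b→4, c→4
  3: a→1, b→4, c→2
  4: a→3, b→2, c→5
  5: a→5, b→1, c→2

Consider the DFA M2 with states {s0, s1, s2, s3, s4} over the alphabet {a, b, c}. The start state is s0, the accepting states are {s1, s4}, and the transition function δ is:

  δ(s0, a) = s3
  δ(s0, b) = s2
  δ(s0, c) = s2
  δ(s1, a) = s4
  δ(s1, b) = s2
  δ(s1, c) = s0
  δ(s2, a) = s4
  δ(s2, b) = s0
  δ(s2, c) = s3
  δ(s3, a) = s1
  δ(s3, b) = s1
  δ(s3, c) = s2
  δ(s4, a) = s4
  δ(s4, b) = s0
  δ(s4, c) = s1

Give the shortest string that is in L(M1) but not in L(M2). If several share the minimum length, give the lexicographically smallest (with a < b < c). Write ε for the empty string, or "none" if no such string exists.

a

The string a is accepted by M1 but not by M2.
No shorter string lies in the difference, and a is the lexicographically first length-1 string in L(M1) \ L(M2).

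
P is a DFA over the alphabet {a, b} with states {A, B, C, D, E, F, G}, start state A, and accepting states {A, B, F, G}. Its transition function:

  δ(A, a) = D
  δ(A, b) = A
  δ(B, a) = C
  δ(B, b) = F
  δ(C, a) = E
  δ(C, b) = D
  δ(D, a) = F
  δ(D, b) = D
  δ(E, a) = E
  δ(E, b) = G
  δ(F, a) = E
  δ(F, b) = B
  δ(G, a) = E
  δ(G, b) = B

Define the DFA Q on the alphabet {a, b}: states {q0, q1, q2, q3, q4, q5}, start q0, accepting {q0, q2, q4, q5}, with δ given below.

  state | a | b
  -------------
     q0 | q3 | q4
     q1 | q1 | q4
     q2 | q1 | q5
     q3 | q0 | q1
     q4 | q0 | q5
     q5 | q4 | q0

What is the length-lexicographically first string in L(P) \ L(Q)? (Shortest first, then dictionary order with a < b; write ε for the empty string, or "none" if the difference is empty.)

The string aba is accepted by P but not by Q.
No shorter string lies in the difference, and aba is the lexicographically first length-3 string in L(P) \ L(Q).

aba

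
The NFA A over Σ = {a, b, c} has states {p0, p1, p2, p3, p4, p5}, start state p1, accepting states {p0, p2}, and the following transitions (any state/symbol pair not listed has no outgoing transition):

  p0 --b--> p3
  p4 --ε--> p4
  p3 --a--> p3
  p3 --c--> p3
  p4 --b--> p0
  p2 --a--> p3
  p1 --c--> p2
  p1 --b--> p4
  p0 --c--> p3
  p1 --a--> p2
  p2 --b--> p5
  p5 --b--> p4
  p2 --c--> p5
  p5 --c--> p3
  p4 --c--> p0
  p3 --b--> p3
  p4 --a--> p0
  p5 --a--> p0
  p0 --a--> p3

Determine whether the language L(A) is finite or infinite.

finite

The useful states (reachable from p1 and able to reach an accepting state) are {p0, p1, p2, p4, p5}.
Restricted to these states the transition graph has no cycle, so every accepting path has bounded length and L is finite.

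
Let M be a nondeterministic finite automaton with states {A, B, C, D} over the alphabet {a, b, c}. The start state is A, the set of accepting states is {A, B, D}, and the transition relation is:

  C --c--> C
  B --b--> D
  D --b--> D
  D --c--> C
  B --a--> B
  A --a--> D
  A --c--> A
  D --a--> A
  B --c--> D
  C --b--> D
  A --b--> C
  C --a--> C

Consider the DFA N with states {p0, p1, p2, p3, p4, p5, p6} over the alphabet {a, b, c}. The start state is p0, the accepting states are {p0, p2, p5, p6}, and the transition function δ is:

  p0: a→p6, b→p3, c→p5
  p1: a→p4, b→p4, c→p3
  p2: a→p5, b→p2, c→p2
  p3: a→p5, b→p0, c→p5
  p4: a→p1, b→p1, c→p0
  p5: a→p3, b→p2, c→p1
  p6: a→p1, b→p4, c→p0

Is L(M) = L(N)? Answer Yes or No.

The string aa is accepted by M but rejected by N.
So L(M) ≠ L(N).

No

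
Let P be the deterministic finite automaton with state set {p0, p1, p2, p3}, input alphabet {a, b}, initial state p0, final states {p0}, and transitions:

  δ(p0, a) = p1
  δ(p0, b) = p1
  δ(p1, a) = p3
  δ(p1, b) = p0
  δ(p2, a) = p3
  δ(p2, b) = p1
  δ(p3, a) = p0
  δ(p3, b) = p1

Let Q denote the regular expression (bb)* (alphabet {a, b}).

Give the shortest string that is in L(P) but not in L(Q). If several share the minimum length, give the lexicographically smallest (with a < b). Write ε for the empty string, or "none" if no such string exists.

The string ab is accepted by P but not by Q.
No shorter string lies in the difference, and ab is the lexicographically first length-2 string in L(P) \ L(Q).

ab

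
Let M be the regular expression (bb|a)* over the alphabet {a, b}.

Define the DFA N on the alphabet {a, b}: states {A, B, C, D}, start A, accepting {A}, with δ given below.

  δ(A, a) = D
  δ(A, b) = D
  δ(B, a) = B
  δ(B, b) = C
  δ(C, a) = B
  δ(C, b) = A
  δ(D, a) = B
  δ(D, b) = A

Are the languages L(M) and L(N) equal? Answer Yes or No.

No

The string a is accepted by M but rejected by N.
So L(M) ≠ L(N).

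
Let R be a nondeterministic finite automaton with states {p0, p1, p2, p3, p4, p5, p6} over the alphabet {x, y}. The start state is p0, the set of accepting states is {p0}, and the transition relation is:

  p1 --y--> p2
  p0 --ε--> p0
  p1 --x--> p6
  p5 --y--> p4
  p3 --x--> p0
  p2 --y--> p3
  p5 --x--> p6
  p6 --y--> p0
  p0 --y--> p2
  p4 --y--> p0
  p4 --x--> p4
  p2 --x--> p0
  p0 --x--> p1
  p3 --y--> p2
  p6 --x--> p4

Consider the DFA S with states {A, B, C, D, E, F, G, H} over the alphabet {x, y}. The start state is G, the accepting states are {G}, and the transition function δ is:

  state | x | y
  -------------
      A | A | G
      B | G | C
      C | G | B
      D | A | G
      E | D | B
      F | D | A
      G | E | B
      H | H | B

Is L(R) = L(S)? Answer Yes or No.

Yes

Exploring the product automaton R × S from the start pair (p0, G), following both machines on each input symbol, reaches 6 state pairs: (p0, G), (p1, E), (p2, B), (p6, D), (p3, C), (p4, A).
R accepts in {p0} and S accepts in {G}. In every reachable pair the two components are either both accepting — (p0, G) — or both non-accepting, so no string is accepted by exactly one of the machines: L(R) \ L(S) and L(S) \ L(R) are both empty.
Hence every string is accepted by R iff it is accepted by S, and the two languages coincide.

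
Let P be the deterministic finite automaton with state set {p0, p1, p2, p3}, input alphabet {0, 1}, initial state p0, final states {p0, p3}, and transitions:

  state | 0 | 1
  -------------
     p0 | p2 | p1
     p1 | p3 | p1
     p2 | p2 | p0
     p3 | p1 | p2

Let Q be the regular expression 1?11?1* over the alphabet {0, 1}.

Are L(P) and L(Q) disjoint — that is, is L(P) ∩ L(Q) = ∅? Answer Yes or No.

Converting the expression Q to a DFA (subset construction, then merging equivalent states) gives the minimal DFA with states {q0, q1, q2}, start state q0, accepting states {q2} and transitions q0: 0→q1, 1→q2; q1: 0→q1, 1→q1; q2: 0→q1, 1→q2.
Exploring the product automaton P × Q from the start pair (p0, q0), following both machines on each input symbol, reaches 6 state pairs: (p0, q0), (p2, q1), (p1, q2), (p0, q1), (p3, q1), (p1, q1).
P accepts in {p0, p3} and Q accepts in {q2}; no reachable pair has both components accepting, so no string drives both machines to acceptance simultaneously and L(P) ∩ L(Q) = ∅.
So no string is accepted by both, and the intersection is empty.

Yes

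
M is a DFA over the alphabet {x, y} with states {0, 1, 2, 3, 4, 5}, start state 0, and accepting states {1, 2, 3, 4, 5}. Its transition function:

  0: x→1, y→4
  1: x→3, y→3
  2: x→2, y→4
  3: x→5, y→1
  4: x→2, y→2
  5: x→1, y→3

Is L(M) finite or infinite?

State 1 is reachable from the start and can reach an accepting state, and it lies on the cycle 1 → 3 → 1.
Traversing that cycle any number of times yields accepted strings of unbounded length, so the language is infinite.

infinite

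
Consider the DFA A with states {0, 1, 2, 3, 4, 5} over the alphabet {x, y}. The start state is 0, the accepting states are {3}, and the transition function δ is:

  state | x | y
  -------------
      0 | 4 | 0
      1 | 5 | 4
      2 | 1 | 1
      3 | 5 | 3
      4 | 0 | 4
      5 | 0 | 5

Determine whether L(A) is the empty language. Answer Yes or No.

Yes

The states reachable from the start state are {0, 4}.
None of the accepting states {3} is reachable, so no string is accepted and L(A) = ∅.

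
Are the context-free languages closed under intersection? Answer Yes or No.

No

{aⁿbⁿcᵐ : m,n≥0} and {aᵐbⁿcⁿ : m,n≥0} are both context-free, but their intersection {aⁿbⁿcⁿ : n≥0} is not (pumping lemma).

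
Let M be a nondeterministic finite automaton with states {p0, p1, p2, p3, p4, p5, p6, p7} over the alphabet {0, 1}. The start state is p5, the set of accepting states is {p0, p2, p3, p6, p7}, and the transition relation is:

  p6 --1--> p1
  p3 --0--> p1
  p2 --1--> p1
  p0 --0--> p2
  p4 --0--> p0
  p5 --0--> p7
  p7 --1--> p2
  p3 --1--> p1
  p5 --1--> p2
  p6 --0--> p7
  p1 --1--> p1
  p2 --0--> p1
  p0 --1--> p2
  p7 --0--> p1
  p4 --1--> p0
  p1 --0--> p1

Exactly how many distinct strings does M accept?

The useful subgraph on states {p2, p5, p7} is acyclic, so L(M) is finite; the longest accepting path visits 3 useful states, giving maximum string length 2.
Counting accepting paths from p5 by length: 2 of length 1, 1 of length 2. Total 3.

3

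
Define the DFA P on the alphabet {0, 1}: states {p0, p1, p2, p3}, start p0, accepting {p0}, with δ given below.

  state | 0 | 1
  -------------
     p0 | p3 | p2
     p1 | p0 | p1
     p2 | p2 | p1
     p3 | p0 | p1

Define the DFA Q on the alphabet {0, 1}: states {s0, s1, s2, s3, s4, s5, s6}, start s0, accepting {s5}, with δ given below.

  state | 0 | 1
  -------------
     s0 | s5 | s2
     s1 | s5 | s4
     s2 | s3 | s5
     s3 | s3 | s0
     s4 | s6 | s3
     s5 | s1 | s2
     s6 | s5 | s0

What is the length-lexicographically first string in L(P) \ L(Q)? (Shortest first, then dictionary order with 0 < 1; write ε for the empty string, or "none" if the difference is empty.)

ε

The empty string ε is accepted by P but not by Q.
Since ε is the unique shortest string, it is the required witness.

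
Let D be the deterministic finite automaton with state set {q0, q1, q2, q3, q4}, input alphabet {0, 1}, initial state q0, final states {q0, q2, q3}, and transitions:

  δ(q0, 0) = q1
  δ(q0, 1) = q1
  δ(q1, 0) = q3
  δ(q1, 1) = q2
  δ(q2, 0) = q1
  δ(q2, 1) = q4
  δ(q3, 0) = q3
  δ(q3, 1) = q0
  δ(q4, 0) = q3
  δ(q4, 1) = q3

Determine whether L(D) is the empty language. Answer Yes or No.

The empty string ε is accepted: the run q0 ends in the accepting state q0.
Since at least one string is accepted, L(D) is not empty.

No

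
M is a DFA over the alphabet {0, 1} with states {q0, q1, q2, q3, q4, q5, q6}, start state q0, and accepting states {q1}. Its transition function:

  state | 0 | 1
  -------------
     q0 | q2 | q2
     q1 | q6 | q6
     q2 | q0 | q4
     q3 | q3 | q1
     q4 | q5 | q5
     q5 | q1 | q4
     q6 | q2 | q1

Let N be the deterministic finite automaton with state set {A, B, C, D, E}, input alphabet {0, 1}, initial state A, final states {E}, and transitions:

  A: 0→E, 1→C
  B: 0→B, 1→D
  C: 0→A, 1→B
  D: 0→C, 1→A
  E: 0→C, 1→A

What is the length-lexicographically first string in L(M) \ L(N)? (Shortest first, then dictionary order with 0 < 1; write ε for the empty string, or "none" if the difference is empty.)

0100

The string 0100 is accepted by M but not by N.
No shorter string lies in the difference, and 0100 is the lexicographically first length-4 string in L(M) \ L(N).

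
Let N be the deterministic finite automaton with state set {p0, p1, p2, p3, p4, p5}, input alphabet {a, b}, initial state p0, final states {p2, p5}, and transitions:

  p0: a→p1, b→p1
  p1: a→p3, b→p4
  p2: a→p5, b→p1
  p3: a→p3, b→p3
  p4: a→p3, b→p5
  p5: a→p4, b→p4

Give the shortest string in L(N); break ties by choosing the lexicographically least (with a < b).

abb

A breadth-first search from p0 reaches an accepting state first via the path p0 → p1 → p4 → p5 on input abb.
No string of length < 3 is accepted (BFS exhausts all shorter strings without reaching an accepting state), and abb is the lexicographically least accepting string of length 3.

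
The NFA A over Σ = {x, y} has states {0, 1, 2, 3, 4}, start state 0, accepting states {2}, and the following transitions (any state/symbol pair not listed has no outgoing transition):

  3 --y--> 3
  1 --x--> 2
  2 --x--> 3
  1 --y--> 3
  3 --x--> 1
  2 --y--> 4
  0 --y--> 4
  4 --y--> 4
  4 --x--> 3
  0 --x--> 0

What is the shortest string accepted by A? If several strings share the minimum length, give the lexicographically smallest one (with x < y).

A breadth-first search from 0 reaches an accepting state first via the path 0 → 4 → 3 → 1 → 2 on input yxxx.
No string of length < 4 is accepted (BFS exhausts all shorter strings without reaching an accepting state), and yxxx is the lexicographically least accepting string of length 4.

yxxx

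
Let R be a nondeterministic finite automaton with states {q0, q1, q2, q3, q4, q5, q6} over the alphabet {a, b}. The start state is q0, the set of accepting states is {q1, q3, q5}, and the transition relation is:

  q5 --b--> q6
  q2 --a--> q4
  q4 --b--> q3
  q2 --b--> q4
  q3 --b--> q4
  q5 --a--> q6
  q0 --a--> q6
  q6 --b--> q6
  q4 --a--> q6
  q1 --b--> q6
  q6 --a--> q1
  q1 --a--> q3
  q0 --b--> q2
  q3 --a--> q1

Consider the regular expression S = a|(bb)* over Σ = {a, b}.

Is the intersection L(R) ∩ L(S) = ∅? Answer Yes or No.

Converting the expression S to a DFA (subset construction, then merging equivalent states) gives the minimal DFA with states {s0, s1, s2, s3, s4}, start state s0, accepting states {s0, s1, s4} and transitions s0: a→s1, b→s2; s1: a→s3, b→s3; s2: a→s3, b→s4; s3: a→s3, b→s3; s4: a→s3, b→s2.
Exploring the product automaton R × S from the start pair (q0, s0), following both machines on each input symbol, reaches 9 state pairs: (q0, s0), (q6, s1), (q2, s2), (q1, s3), (q6, s3), (q4, s3), (q4, s4), (q3, s3), (q3, s2).
R accepts in {q1, q3, q5} and S accepts in {s0, s1, s4}; no reachable pair has both components accepting, so no string drives both machines to acceptance simultaneously and L(R) ∩ L(S) = ∅.
So no string is accepted by both, and the intersection is empty.

Yes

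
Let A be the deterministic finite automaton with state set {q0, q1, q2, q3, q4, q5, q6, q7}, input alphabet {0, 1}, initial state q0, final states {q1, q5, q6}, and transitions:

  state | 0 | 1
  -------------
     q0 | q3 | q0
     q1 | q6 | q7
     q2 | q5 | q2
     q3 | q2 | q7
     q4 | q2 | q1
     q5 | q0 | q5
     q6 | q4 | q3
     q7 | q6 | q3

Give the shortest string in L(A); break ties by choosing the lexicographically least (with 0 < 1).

A breadth-first search from q0 reaches an accepting state first via the path q0 → q3 → q2 → q5 on input 000.
No string of length < 3 is accepted (BFS exhausts all shorter strings without reaching an accepting state), and 000 is the lexicographically least accepting string of length 3.

000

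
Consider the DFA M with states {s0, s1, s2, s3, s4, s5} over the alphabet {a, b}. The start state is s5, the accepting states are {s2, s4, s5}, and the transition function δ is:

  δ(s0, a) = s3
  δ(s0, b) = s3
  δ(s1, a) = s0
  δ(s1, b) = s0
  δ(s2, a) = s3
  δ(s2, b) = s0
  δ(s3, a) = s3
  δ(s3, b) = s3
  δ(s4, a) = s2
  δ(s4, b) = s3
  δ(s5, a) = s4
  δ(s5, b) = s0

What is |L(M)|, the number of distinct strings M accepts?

3

The useful subgraph on states {s2, s4, s5} is acyclic, so L(M) is finite; the longest accepting path visits 3 useful states, giving maximum string length 2.
Counting accepting paths from s5 by length: 1 of length 0, 1 of length 1, 1 of length 2. Total 3.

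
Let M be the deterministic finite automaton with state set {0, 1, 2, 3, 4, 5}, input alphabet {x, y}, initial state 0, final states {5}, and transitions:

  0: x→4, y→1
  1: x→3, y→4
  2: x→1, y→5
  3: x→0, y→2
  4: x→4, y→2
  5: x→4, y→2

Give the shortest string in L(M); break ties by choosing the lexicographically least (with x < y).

xyy

A breadth-first search from 0 reaches an accepting state first via the path 0 → 4 → 2 → 5 on input xyy.
No string of length < 3 is accepted (BFS exhausts all shorter strings without reaching an accepting state), and xyy is the lexicographically least accepting string of length 3.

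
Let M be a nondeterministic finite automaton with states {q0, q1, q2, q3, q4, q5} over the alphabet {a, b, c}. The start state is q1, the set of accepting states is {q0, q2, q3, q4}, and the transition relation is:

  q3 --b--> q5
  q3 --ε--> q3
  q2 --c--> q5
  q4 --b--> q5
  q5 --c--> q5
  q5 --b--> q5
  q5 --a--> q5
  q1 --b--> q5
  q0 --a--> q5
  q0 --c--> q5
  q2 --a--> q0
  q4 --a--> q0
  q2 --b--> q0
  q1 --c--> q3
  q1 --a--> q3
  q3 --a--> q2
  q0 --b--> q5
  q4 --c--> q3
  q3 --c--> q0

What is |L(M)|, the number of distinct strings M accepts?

The useful subgraph on states {q0, q1, q2, q3} is acyclic, so L(M) is finite; the longest accepting path visits 4 useful states, giving maximum string length 3.
Counting accepting paths from q1 by length: 2 of length 1, 4 of length 2, 4 of length 3. Total 10.

10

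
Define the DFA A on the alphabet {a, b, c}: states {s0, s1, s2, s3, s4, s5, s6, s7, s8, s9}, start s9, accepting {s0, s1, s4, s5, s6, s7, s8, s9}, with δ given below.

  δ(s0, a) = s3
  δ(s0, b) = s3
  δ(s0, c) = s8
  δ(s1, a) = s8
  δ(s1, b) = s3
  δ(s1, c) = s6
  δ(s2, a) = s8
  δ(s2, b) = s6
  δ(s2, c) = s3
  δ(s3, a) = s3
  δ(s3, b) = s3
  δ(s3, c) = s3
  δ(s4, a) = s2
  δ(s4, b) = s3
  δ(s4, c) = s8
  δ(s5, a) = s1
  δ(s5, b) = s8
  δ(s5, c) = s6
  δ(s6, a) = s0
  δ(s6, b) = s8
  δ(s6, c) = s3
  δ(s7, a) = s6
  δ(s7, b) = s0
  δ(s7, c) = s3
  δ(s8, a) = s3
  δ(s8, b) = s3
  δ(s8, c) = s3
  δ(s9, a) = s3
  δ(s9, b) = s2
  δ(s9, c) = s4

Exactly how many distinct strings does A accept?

13

The useful subgraph on states {s0, s2, s4, s6, s8, s9} is acyclic, so L(A) is finite; the longest accepting path visits 6 useful states, giving maximum string length 5.
Counting accepting paths from s9 by length: 1 of length 0, 1 of length 1, 3 of length 2, 4 of length 3, 3 of length 4, 1 of length 5. Total 13.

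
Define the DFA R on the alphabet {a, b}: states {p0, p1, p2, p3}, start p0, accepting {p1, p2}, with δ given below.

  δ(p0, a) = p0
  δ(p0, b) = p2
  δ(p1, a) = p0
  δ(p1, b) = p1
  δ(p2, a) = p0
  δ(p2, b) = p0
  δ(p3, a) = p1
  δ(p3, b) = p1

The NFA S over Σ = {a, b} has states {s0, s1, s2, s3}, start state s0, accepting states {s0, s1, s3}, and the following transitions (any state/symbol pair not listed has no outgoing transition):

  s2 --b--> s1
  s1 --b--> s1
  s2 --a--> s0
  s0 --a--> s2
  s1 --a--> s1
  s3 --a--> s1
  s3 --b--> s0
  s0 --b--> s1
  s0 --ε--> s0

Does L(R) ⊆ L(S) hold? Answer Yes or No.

Exploring the product automaton R × S from the start pair (p0, s0), following both machines on each input symbol, reaches 4 state pairs: (p0, s0), (p0, s2), (p2, s1), (p0, s1).
R accepts in {p1, p2} and S accepts in {s0, s1, s3}. The reachable pairs whose R-component is accepting are (p2, s1); in each of them the S-component is accepting too, so the product for L(R) \ L(S) (R-component accepting, S-component rejecting) has no reachable accepting pair and the difference is empty.
Hence every string in L(R) is also in L(S).

Yes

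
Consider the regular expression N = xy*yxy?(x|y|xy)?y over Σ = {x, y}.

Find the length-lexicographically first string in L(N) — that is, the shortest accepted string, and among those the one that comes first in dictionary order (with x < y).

By inspection of the expression, no string of length less than 4 matches, and xyxy is the lexicographically first match of length 4.

xyxy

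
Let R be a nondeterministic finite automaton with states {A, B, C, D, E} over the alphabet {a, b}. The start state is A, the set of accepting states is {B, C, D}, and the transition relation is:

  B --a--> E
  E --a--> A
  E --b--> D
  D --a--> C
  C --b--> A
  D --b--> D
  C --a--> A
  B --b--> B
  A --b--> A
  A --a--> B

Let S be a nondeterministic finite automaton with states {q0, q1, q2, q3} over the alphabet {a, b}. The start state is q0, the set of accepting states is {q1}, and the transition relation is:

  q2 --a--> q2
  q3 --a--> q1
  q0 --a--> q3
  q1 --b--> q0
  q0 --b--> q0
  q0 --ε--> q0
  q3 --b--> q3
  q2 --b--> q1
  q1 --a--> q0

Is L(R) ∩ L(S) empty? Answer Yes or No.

No

The string aababa is accepted by both R and S.
Hence L(R) ∩ L(S) ≠ ∅.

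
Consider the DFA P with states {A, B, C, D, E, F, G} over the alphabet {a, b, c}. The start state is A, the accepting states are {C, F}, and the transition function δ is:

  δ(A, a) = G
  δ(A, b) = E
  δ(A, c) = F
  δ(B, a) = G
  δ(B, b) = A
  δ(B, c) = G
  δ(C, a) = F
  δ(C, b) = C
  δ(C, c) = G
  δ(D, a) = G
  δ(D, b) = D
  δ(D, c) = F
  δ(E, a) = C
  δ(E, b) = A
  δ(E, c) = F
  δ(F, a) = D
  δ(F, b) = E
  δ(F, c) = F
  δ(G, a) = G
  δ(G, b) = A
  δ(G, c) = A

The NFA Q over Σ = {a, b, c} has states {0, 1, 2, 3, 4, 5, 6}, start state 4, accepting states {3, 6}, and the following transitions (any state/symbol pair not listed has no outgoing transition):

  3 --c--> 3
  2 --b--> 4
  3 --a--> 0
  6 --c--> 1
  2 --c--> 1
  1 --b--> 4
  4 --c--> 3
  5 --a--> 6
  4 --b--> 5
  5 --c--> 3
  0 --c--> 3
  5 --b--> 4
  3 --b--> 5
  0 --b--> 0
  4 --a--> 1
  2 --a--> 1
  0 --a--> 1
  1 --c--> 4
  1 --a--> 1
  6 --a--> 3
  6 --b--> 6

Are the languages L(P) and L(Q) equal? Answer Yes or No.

Exploring the product automaton P × Q from the start pair (A, 4), following both machines on each input symbol, reaches 6 state pairs: (A, 4), (G, 1), (E, 5), (F, 3), (C, 6), (D, 0).
P accepts in {C, F} and Q accepts in {3, 6}. In every reachable pair the two components are either both accepting — (F, 3), (C, 6) — or both non-accepting, so no string is accepted by exactly one of the machines: L(P) \ L(Q) and L(Q) \ L(P) are both empty.
Hence every string is accepted by P iff it is accepted by Q, and the two languages coincide.

Yes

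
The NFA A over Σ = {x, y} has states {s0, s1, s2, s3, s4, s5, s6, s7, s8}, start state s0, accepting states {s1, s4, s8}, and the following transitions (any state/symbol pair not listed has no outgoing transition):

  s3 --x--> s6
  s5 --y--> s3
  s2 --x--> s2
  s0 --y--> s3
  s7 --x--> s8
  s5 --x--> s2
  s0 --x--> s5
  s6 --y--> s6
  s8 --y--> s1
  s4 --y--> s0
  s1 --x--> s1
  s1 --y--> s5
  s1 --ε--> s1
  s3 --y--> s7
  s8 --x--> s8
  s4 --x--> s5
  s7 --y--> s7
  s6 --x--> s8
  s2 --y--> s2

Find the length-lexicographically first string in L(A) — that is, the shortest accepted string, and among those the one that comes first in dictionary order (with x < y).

yxx

A breadth-first search from s0 reaches an accepting state first via the path s0 → s3 → s6 → s8 on input yxx.
No string of length < 3 is accepted (BFS exhausts all shorter strings without reaching an accepting state), and yxx is the lexicographically least accepting string of length 3.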